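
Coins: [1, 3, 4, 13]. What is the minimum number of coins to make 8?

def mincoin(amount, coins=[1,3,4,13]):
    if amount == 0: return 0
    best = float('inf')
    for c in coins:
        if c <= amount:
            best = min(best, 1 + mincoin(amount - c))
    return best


Building up with DP:
mincoin(0) = 0
mincoin(1) = min(1+mincoin(0)=1+0=1) = 1
mincoin(2) = min(1+mincoin(1)=1+1=2) = 2
mincoin(3) = min(1+mincoin(2)=1+2=3, 1+mincoin(0)=1+0=1) = 1
mincoin(4) = min(1+mincoin(3)=1+1=2, 1+mincoin(1)=1+1=2, 1+mincoin(0)=1+0=1) = 1
mincoin(5) = min(1+mincoin(4)=1+1=2, 1+mincoin(2)=1+2=3, 1+mincoin(1)=1+1=2) = 2
mincoin(6) = min(1+mincoin(5)=1+2=3, 1+mincoin(3)=1+1=2, 1+mincoin(2)=1+2=3) = 2
mincoin(7) = min(1+mincoin(6)=1+2=3, 1+mincoin(4)=1+1=2, 1+mincoin(3)=1+1=2) = 2
mincoin(8) = min(1+mincoin(7)=1+2=3, 1+mincoin(5)=1+2=3, 1+mincoin(4)=1+1=2) = 2

2


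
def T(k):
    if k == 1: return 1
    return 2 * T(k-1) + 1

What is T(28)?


T(28) = 2 * T(27) + 1
T(27) = 2 * T(26) + 1
T(26) = 2 * T(25) + 1
T(25) = 2 * T(24) + 1
T(24) = 2 * T(23) + 1
T(23) = 2 * T(22) + 1
T(22) = 2 * T(21) + 1
T(21) = 2 * T(20) + 1
T(20) = 2 * T(19) + 1
T(19) = 2 * T(18) + 1
T(18) = 2 * T(17) + 1
T(17) = 2 * T(16) + 1
T(16) = 2 * T(15) + 1
T(15) = 2 * T(14) + 1
T(14) = 2 * T(13) + 1
T(13) = 2 * T(12) + 1
T(12) = 2 * T(11) + 1
T(11) = 2 * T(10) + 1
T(10) = 2 * T(9) + 1
T(9) = 2 * T(8) + 1
T(8) = 2 * T(7) + 1
T(7) = 2 * T(6) + 1
T(6) = 2 * T(5) + 1
T(5) = 2 * T(4) + 1
T(4) = 2 * T(3) + 1
T(3) = 2 * T(2) + 1
T(2) = 2 * T(1) + 1
T(1) = 1  (base case)
T(2) = 2 * 1 + 1 = 3
T(3) = 2 * 3 + 1 = 7
T(4) = 2 * 7 + 1 = 15
T(5) = 2 * 15 + 1 = 31
T(6) = 2 * 31 + 1 = 63
T(7) = 2 * 63 + 1 = 127
T(8) = 2 * 127 + 1 = 255
T(9) = 2 * 255 + 1 = 511
T(10) = 2 * 511 + 1 = 1023
T(11) = 2 * 1023 + 1 = 2047
T(12) = 2 * 2047 + 1 = 4095
T(13) = 2 * 4095 + 1 = 8191
T(14) = 2 * 8191 + 1 = 16383
T(15) = 2 * 16383 + 1 = 32767
T(16) = 2 * 32767 + 1 = 65535
T(17) = 2 * 65535 + 1 = 131071
T(18) = 2 * 131071 + 1 = 262143
T(19) = 2 * 262143 + 1 = 524287
T(20) = 2 * 524287 + 1 = 1048575
T(21) = 2 * 1048575 + 1 = 2097151
T(22) = 2 * 2097151 + 1 = 4194303
T(23) = 2 * 4194303 + 1 = 8388607
T(24) = 2 * 8388607 + 1 = 16777215
T(25) = 2 * 16777215 + 1 = 33554431
T(26) = 2 * 33554431 + 1 = 67108863
T(27) = 2 * 67108863 + 1 = 134217727
T(28) = 2 * 134217727 + 1 = 268435455

268435455


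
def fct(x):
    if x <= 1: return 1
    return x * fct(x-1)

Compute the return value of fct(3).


fct(3)
= 3 * fct(2)
= 3 * 2 * fct(1)
= 3 * 2 * 1
= 6

6


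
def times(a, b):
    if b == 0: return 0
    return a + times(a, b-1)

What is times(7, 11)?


times(7, 11) = 7 + times(7, 10)
times(7, 10) = 7 + times(7, 9)
times(7, 9) = 7 + times(7, 8)
times(7, 8) = 7 + times(7, 7)
times(7, 7) = 7 + times(7, 6)
times(7, 6) = 7 + times(7, 5)
times(7, 5) = 7 + times(7, 4)
times(7, 4) = 7 + times(7, 3)
times(7, 3) = 7 + times(7, 2)
times(7, 2) = 7 + times(7, 1)
times(7, 1) = 7 + times(7, 0)
times(7, 0) = 0  (base case)
Total: 7 + 7 + 7 + 7 + 7 + 7 + 7 + 7 + 7 + 7 + 7 + 0 = 77

77


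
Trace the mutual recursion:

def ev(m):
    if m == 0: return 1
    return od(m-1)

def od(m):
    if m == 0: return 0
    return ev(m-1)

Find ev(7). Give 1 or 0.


ev(7) = od(6)
od(6) = ev(5)
ev(5) = od(4)
od(4) = ev(3)
ev(3) = od(2)
od(2) = ev(1)
ev(1) = od(0)
od(0) = 0  (base case)
Result: 0

0


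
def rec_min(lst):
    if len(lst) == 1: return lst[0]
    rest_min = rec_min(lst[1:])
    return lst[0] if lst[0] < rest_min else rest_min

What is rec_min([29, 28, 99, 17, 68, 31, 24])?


rec_min([29, 28, 99, 17, 68, 31, 24]): compare 29 with rec_min([28, 99, 17, 68, 31, 24])
rec_min([28, 99, 17, 68, 31, 24]): compare 28 with rec_min([99, 17, 68, 31, 24])
rec_min([99, 17, 68, 31, 24]): compare 99 with rec_min([17, 68, 31, 24])
rec_min([17, 68, 31, 24]): compare 17 with rec_min([68, 31, 24])
rec_min([68, 31, 24]): compare 68 with rec_min([31, 24])
rec_min([31, 24]): compare 31 with rec_min([24])
rec_min([24]) = 24  (base case)
Compare 31 with 24 -> 24
Compare 68 with 24 -> 24
Compare 17 with 24 -> 17
Compare 99 with 17 -> 17
Compare 28 with 17 -> 17
Compare 29 with 17 -> 17

17


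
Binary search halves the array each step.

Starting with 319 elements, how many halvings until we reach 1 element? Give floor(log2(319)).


319 / 2 = 159
159 / 2 = 79
79 / 2 = 39
39 / 2 = 19
19 / 2 = 9
9 / 2 = 4
4 / 2 = 2
2 / 2 = 1
Reached 1 after 8 halvings

8


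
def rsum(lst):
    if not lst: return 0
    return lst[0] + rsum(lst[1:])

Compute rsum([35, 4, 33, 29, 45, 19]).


rsum([35, 4, 33, 29, 45, 19]) = 35 + rsum([4, 33, 29, 45, 19])
rsum([4, 33, 29, 45, 19]) = 4 + rsum([33, 29, 45, 19])
rsum([33, 29, 45, 19]) = 33 + rsum([29, 45, 19])
rsum([29, 45, 19]) = 29 + rsum([45, 19])
rsum([45, 19]) = 45 + rsum([19])
rsum([19]) = 19 + rsum([])
rsum([]) = 0  (base case)
Total: 35 + 4 + 33 + 29 + 45 + 19 + 0 = 165

165


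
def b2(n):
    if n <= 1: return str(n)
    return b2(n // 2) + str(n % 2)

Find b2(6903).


b2(6903) = b2(3451) + '1'
b2(3451) = b2(1725) + '1'
b2(1725) = b2(862) + '1'
b2(862) = b2(431) + '0'
b2(431) = b2(215) + '1'
b2(215) = b2(107) + '1'
b2(107) = b2(53) + '1'
b2(53) = b2(26) + '1'
b2(26) = b2(13) + '0'
b2(13) = b2(6) + '1'
b2(6) = b2(3) + '0'
b2(3) = b2(1) + '1'
b2(1) = '1'  (base case)
Concatenating: '1' + '1' + '0' + '1' + '0' + '1' + '1' + '1' + '1' + '0' + '1' + '1' + '1' = '1101011110111'

1101011110111


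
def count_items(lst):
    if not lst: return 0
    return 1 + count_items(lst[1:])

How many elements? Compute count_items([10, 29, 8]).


count_items([10, 29, 8]) = 1 + count_items([29, 8])
count_items([29, 8]) = 1 + count_items([8])
count_items([8]) = 1 + count_items([])
count_items([]) = 0  (base case)
Unwinding: 1 + 1 + 1 + 0 = 3

3


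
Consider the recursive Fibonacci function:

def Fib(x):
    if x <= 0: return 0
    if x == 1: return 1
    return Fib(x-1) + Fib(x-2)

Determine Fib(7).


Computing Fib(7) bottom-up:
Fib(0) = 0
Fib(1) = 1
Fib(2) = Fib(1) + Fib(0) = 1 + 0 = 1
Fib(3) = Fib(2) + Fib(1) = 1 + 1 = 2
Fib(4) = Fib(3) + Fib(2) = 2 + 1 = 3
Fib(5) = Fib(4) + Fib(3) = 3 + 2 = 5
Fib(6) = Fib(5) + Fib(4) = 5 + 3 = 8
Fib(7) = Fib(6) + Fib(5) = 8 + 5 = 13

13


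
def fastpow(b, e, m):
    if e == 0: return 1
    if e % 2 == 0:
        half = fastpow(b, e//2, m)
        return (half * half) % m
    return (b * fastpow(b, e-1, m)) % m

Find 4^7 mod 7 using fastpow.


fastpow(4, 7, 7): e is odd, compute fastpow(4, 6, 7)
  fastpow(4, 6, 7): e is even, compute fastpow(4, 3, 7)
    fastpow(4, 3, 7): e is odd, compute fastpow(4, 2, 7)
      fastpow(4, 2, 7): e is even, compute fastpow(4, 1, 7)
        fastpow(4, 1, 7): e is odd, compute fastpow(4, 0, 7)
          fastpow(4, 0, 7) = 1
        (4 * 1) % 7 = 4
      half=4, (4*4) % 7 = 2
    (4 * 2) % 7 = 1
  half=1, (1*1) % 7 = 1
(4 * 1) % 7 = 4

4


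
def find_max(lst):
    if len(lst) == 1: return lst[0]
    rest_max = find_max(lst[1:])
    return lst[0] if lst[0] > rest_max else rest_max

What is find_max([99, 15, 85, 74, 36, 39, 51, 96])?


find_max([99, 15, 85, 74, 36, 39, 51, 96]): compare 99 with find_max([15, 85, 74, 36, 39, 51, 96])
find_max([15, 85, 74, 36, 39, 51, 96]): compare 15 with find_max([85, 74, 36, 39, 51, 96])
find_max([85, 74, 36, 39, 51, 96]): compare 85 with find_max([74, 36, 39, 51, 96])
find_max([74, 36, 39, 51, 96]): compare 74 with find_max([36, 39, 51, 96])
find_max([36, 39, 51, 96]): compare 36 with find_max([39, 51, 96])
find_max([39, 51, 96]): compare 39 with find_max([51, 96])
find_max([51, 96]): compare 51 with find_max([96])
find_max([96]) = 96  (base case)
Compare 51 with 96 -> 96
Compare 39 with 96 -> 96
Compare 36 with 96 -> 96
Compare 74 with 96 -> 96
Compare 85 with 96 -> 96
Compare 15 with 96 -> 96
Compare 99 with 96 -> 99

99


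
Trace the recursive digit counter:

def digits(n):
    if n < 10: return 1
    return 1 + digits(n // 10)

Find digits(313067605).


digits(313067605) = 1 + digits(31306760)
digits(31306760) = 1 + digits(3130676)
digits(3130676) = 1 + digits(313067)
digits(313067) = 1 + digits(31306)
digits(31306) = 1 + digits(3130)
digits(3130) = 1 + digits(313)
digits(313) = 1 + digits(31)
digits(31) = 1 + digits(3)
digits(3) = 1  (base case: 3 < 10)
Unwinding: 1 + 1 + 1 + 1 + 1 + 1 + 1 + 1 + 1 = 9

9


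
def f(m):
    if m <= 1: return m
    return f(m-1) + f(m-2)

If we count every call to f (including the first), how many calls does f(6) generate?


Let C(n) = total calls for f(n)
C(0) = 1, C(1) = 1
C(2) = 1 + C(1) + C(0) = 1 + 1 + 1 = 3
C(3) = 1 + C(2) + C(1) = 1 + 3 + 1 = 5
C(4) = 1 + C(3) + C(2) = 1 + 5 + 3 = 9
C(5) = 1 + C(4) + C(3) = 1 + 9 + 5 = 15
C(6) = 1 + C(5) + C(4) = 1 + 15 + 9 = 25

25


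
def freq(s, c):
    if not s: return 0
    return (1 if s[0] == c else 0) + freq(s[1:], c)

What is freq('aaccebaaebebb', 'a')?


s[0]='a' == 'a' -> 1
s[0]='a' == 'a' -> 1
s[0]='c' != 'a' -> 0
s[0]='c' != 'a' -> 0
s[0]='e' != 'a' -> 0
s[0]='b' != 'a' -> 0
s[0]='a' == 'a' -> 1
s[0]='a' == 'a' -> 1
s[0]='e' != 'a' -> 0
s[0]='b' != 'a' -> 0
s[0]='e' != 'a' -> 0
s[0]='b' != 'a' -> 0
s[0]='b' != 'a' -> 0
Sum: 1 + 1 + 0 + 0 + 0 + 0 + 1 + 1 + 0 + 0 + 0 + 0 + 0 = 4

4


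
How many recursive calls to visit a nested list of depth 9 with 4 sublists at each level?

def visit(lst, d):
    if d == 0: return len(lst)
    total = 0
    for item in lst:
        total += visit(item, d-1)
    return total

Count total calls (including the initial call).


At depth 0 (root): 1 call
At depth 1: each of 1 parents calls visit on 4 children = 4 calls
At depth 2: each of 4 parents calls visit on 4 children = 16 calls
At depth 3: each of 16 parents calls visit on 4 children = 64 calls
At depth 4: each of 64 parents calls visit on 4 children = 256 calls
At depth 5: each of 256 parents calls visit on 4 children = 1024 calls
At depth 6: each of 1024 parents calls visit on 4 children = 4096 calls
At depth 7: each of 4096 parents calls visit on 4 children = 16384 calls
At depth 8: each of 16384 parents calls visit on 4 children = 65536 calls
At depth 9: each of 65536 parents calls visit on 4 children = 262144 calls
Total: 1 + 4 + 16 + 64 + 256 + 1024 + 4096 + 16384 + 65536 + 262144 = 349525

349525


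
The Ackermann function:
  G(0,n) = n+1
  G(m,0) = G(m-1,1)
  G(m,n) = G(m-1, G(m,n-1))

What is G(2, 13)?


G(2, 13) = G(1, G(2, 12))
  G(2, 12) = G(1, G(2, 11))
    G(2, 11) = G(1, G(2, 10))
      G(2, 10) = G(1, G(2, 9))
        G(2, 9) = G(1, G(2, 8))
          G(2, 8) = G(1, G(2, 7))
          G(2, 7) = G(1, G(2, 6))
          G(2, 6) = G(1, G(2, 5))
          G(2, 5) = G(1, G(2, 4))
          G(2, 4) = G(1, G(2, 3))
          G(2, 3) = G(1, G(2, 2))
          G(2, 2) = G(1, G(2, 1))
          G(2, 1) = G(1, G(2, 0))
          G(2, 0) = G(1, 1)
          G(1, 1) = G(0, G(1, 0))
          G(1, 0) = G(0, 1)
          G(0, 1) = 2
            = G(0, 2)
          G(0, 2) = 3
            = G(1, 3)
          G(1, 3) = G(0, G(1, 2))
          G(1, 2) = G(0, G(1, 1))
          G(1, 1) = G(0, G(1, 0))
          G(1, 0) = G(0, 1)
          G(0, 1) = 2
... (trace truncated)
Result: G(2, 13) = 29

29


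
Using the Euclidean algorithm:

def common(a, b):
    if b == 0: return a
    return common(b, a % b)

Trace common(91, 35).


common(91, 35) = common(35, 21)
common(35, 21) = common(21, 14)
common(21, 14) = common(14, 7)
common(14, 7) = common(7, 0)
common(7, 0) = 7  (base case)

7


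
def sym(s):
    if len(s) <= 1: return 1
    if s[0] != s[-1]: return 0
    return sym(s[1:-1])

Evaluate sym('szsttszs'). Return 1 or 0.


sym('szsttszs'): s[0]='s' == s[-1]='s' -> check sym('zsttsz')
sym('zsttsz'): s[0]='z' == s[-1]='z' -> check sym('stts')
sym('stts'): s[0]='s' == s[-1]='s' -> check sym('tt')
sym('tt'): s[0]='t' == s[-1]='t' -> check sym('')
sym(''): len <= 1 -> return 1  (base case)
Result: 1 (palindrome)

1


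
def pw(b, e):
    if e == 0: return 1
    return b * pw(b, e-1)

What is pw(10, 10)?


pw(10, 10)
= 10 * pw(10, 9)
= 10 * 10 * pw(10, 8)
= 10 * 10 * 10 * pw(10, 7)
= 10 * 10 * 10 * 10 * pw(10, 6)
= 10 * 10 * 10 * 10 * 10 * pw(10, 5)
= 10 * 10 * 10 * 10 * 10 * 10 * pw(10, 4)
= 10 * 10 * 10 * 10 * 10 * 10 * 10 * pw(10, 3)
= 10 * 10 * 10 * 10 * 10 * 10 * 10 * 10 * pw(10, 2)
= 10 * 10 * 10 * 10 * 10 * 10 * 10 * 10 * 10 * pw(10, 1)
= 10 * 10 * 10 * 10 * 10 * 10 * 10 * 10 * 10 * 10 * pw(10, 0)
= 10 * 10 * 10 * 10 * 10 * 10 * 10 * 10 * 10 * 10 * 1
= 10000000000

10000000000


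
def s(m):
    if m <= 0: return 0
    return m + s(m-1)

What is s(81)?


s(81)
= 81 + 80 + 79 + 78 + 77 + 76 + 75 + 74 + 73 + 72 + 71 + 70 + 69 + 68 + 67 + 66 + 65 + 64 + 63 + 62 + 61 + 60 + 59 + 58 + 57 + 56 + 55 + 54 + 53 + 52 + 51 + 50 + 49 + 48 + 47 + 46 + 45 + 44 + 43 + 42 + 41 + 40 + 39 + 38 + 37 + 36 + 35 + 34 + 33 + 32 + 31 + 30 + 29 + 28 + 27 + 26 + 25 + 24 + 23 + 22 + 21 + 20 + 19 + 18 + 17 + 16 + 15 + 14 + 13 + 12 + 11 + 10 + 9 + 8 + 7 + 6 + 5 + 4 + 3 + 2 + 1 + s(0)
= 81 + 80 + 79 + 78 + 77 + 76 + 75 + 74 + 73 + 72 + 71 + 70 + 69 + 68 + 67 + 66 + 65 + 64 + 63 + 62 + 61 + 60 + 59 + 58 + 57 + 56 + 55 + 54 + 53 + 52 + 51 + 50 + 49 + 48 + 47 + 46 + 45 + 44 + 43 + 42 + 41 + 40 + 39 + 38 + 37 + 36 + 35 + 34 + 33 + 32 + 31 + 30 + 29 + 28 + 27 + 26 + 25 + 24 + 23 + 22 + 21 + 20 + 19 + 18 + 17 + 16 + 15 + 14 + 13 + 12 + 11 + 10 + 9 + 8 + 7 + 6 + 5 + 4 + 3 + 2 + 1 + 0
= 3321

3321


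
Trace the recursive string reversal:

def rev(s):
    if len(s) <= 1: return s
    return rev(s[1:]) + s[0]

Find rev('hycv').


rev('hycv') = rev('ycv') + 'h'
rev('ycv') = rev('cv') + 'y'
rev('cv') = rev('v') + 'c'
rev('v') = 'v'  (base case)
Concatenating: 'v' + 'c' + 'y' + 'h' = 'vcyh'

vcyh


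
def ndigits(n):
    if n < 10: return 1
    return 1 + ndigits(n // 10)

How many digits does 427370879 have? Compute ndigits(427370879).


ndigits(427370879) = 1 + ndigits(42737087)
ndigits(42737087) = 1 + ndigits(4273708)
ndigits(4273708) = 1 + ndigits(427370)
ndigits(427370) = 1 + ndigits(42737)
ndigits(42737) = 1 + ndigits(4273)
ndigits(4273) = 1 + ndigits(427)
ndigits(427) = 1 + ndigits(42)
ndigits(42) = 1 + ndigits(4)
ndigits(4) = 1  (base case: 4 < 10)
Unwinding: 1 + 1 + 1 + 1 + 1 + 1 + 1 + 1 + 1 = 9

9


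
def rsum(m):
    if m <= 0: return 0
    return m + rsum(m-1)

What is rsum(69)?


rsum(69)
= 69 + 68 + 67 + 66 + 65 + 64 + 63 + 62 + 61 + 60 + 59 + 58 + 57 + 56 + 55 + 54 + 53 + 52 + 51 + 50 + 49 + 48 + 47 + 46 + 45 + 44 + 43 + 42 + 41 + 40 + 39 + 38 + 37 + 36 + 35 + 34 + 33 + 32 + 31 + 30 + 29 + 28 + 27 + 26 + 25 + 24 + 23 + 22 + 21 + 20 + 19 + 18 + 17 + 16 + 15 + 14 + 13 + 12 + 11 + 10 + 9 + 8 + 7 + 6 + 5 + 4 + 3 + 2 + 1 + rsum(0)
= 69 + 68 + 67 + 66 + 65 + 64 + 63 + 62 + 61 + 60 + 59 + 58 + 57 + 56 + 55 + 54 + 53 + 52 + 51 + 50 + 49 + 48 + 47 + 46 + 45 + 44 + 43 + 42 + 41 + 40 + 39 + 38 + 37 + 36 + 35 + 34 + 33 + 32 + 31 + 30 + 29 + 28 + 27 + 26 + 25 + 24 + 23 + 22 + 21 + 20 + 19 + 18 + 17 + 16 + 15 + 14 + 13 + 12 + 11 + 10 + 9 + 8 + 7 + 6 + 5 + 4 + 3 + 2 + 1 + 0
= 2415

2415


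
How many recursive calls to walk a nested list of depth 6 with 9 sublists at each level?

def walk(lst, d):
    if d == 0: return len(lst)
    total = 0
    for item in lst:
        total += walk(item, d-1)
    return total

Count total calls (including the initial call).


At depth 0 (root): 1 call
At depth 1: each of 1 parents calls walk on 9 children = 9 calls
At depth 2: each of 9 parents calls walk on 9 children = 81 calls
At depth 3: each of 81 parents calls walk on 9 children = 729 calls
At depth 4: each of 729 parents calls walk on 9 children = 6561 calls
At depth 5: each of 6561 parents calls walk on 9 children = 59049 calls
At depth 6: each of 59049 parents calls walk on 9 children = 531441 calls
Total: 1 + 9 + 81 + 729 + 6561 + 59049 + 531441 = 597871

597871


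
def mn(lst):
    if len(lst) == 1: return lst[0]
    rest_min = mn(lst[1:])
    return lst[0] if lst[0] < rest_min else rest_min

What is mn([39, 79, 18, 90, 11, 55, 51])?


mn([39, 79, 18, 90, 11, 55, 51]): compare 39 with mn([79, 18, 90, 11, 55, 51])
mn([79, 18, 90, 11, 55, 51]): compare 79 with mn([18, 90, 11, 55, 51])
mn([18, 90, 11, 55, 51]): compare 18 with mn([90, 11, 55, 51])
mn([90, 11, 55, 51]): compare 90 with mn([11, 55, 51])
mn([11, 55, 51]): compare 11 with mn([55, 51])
mn([55, 51]): compare 55 with mn([51])
mn([51]) = 51  (base case)
Compare 55 with 51 -> 51
Compare 11 with 51 -> 11
Compare 90 with 11 -> 11
Compare 18 with 11 -> 11
Compare 79 with 11 -> 11
Compare 39 with 11 -> 11

11


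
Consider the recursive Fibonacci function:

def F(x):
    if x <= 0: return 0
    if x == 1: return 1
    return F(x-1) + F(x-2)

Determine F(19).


Computing F(19) bottom-up:
F(0) = 0
F(1) = 1
F(2) = F(1) + F(0) = 1 + 0 = 1
F(3) = F(2) + F(1) = 1 + 1 = 2
F(4) = F(3) + F(2) = 2 + 1 = 3
F(5) = F(4) + F(3) = 3 + 2 = 5
F(6) = F(5) + F(4) = 5 + 3 = 8
F(7) = F(6) + F(5) = 8 + 5 = 13
F(8) = F(7) + F(6) = 13 + 8 = 21
F(9) = F(8) + F(7) = 21 + 13 = 34
F(10) = F(9) + F(8) = 34 + 21 = 55
F(11) = F(10) + F(9) = 55 + 34 = 89
F(12) = F(11) + F(10) = 89 + 55 = 144
F(13) = F(12) + F(11) = 144 + 89 = 233
F(14) = F(13) + F(12) = 233 + 144 = 377
F(15) = F(14) + F(13) = 377 + 233 = 610
F(16) = F(15) + F(14) = 610 + 377 = 987
F(17) = F(16) + F(15) = 987 + 610 = 1597
F(18) = F(17) + F(16) = 1597 + 987 = 2584
F(19) = F(18) + F(17) = 2584 + 1597 = 4181

4181


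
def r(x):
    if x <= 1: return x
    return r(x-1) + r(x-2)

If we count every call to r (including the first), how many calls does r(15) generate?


Let C(n) = total calls for r(n)
C(0) = 1, C(1) = 1
C(2) = 1 + C(1) + C(0) = 1 + 1 + 1 = 3
C(3) = 1 + C(2) + C(1) = 1 + 3 + 1 = 5
C(4) = 1 + C(3) + C(2) = 1 + 5 + 3 = 9
C(5) = 1 + C(4) + C(3) = 1 + 9 + 5 = 15
C(6) = 1 + C(5) + C(4) = 1 + 15 + 9 = 25
C(7) = 1 + C(6) + C(5) = 1 + 25 + 15 = 41
C(8) = 1 + C(7) + C(6) = 1 + 41 + 25 = 67
C(9) = 1 + C(8) + C(7) = 1 + 67 + 41 = 109
C(10) = 1 + C(9) + C(8) = 1 + 109 + 67 = 177
C(11) = 1 + C(10) + C(9) = 1 + 177 + 109 = 287
C(12) = 1 + C(11) + C(10) = 1 + 287 + 177 = 465
C(13) = 1 + C(12) + C(11) = 1 + 465 + 287 = 753
C(14) = 1 + C(13) + C(12) = 1 + 753 + 465 = 1219
C(15) = 1 + C(14) + C(13) = 1 + 1219 + 753 = 1973

1973


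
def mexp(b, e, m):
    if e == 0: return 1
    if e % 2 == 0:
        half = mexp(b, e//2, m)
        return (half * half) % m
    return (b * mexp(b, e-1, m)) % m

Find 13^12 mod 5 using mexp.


mexp(13, 12, 5): e is even, compute mexp(13, 6, 5)
  mexp(13, 6, 5): e is even, compute mexp(13, 3, 5)
    mexp(13, 3, 5): e is odd, compute mexp(13, 2, 5)
      mexp(13, 2, 5): e is even, compute mexp(13, 1, 5)
        mexp(13, 1, 5): e is odd, compute mexp(13, 0, 5)
          mexp(13, 0, 5) = 1
        (13 * 1) % 5 = 3
      half=3, (3*3) % 5 = 4
    (13 * 4) % 5 = 2
  half=2, (2*2) % 5 = 4
half=4, (4*4) % 5 = 1

1


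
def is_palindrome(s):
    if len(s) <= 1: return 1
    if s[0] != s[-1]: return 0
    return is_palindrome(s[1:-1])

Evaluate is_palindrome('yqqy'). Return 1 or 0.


is_palindrome('yqqy'): s[0]='y' == s[-1]='y' -> check is_palindrome('qq')
is_palindrome('qq'): s[0]='q' == s[-1]='q' -> check is_palindrome('')
is_palindrome(''): len <= 1 -> return 1  (base case)
Result: 1 (palindrome)

1


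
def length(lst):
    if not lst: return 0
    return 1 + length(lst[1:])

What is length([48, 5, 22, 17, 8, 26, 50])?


length([48, 5, 22, 17, 8, 26, 50]) = 1 + length([5, 22, 17, 8, 26, 50])
length([5, 22, 17, 8, 26, 50]) = 1 + length([22, 17, 8, 26, 50])
length([22, 17, 8, 26, 50]) = 1 + length([17, 8, 26, 50])
length([17, 8, 26, 50]) = 1 + length([8, 26, 50])
length([8, 26, 50]) = 1 + length([26, 50])
length([26, 50]) = 1 + length([50])
length([50]) = 1 + length([])
length([]) = 0  (base case)
Unwinding: 1 + 1 + 1 + 1 + 1 + 1 + 1 + 0 = 7

7


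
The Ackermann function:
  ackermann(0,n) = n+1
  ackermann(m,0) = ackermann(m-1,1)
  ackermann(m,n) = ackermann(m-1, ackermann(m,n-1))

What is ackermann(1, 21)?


ackermann(1, 21) = ackermann(0, ackermann(1, 20))
  ackermann(1, 20) = ackermann(0, ackermann(1, 19))
    ackermann(1, 19) = ackermann(0, ackermann(1, 18))
      ackermann(1, 18) = ackermann(0, ackermann(1, 17))
        ackermann(1, 17) = ackermann(0, ackermann(1, 16))
          ackermann(1, 16) = ackermann(0, ackermann(1, 15))
          ackermann(1, 15) = ackermann(0, ackermann(1, 14))
          ackermann(1, 14) = ackermann(0, ackermann(1, 13))
          ackermann(1, 13) = ackermann(0, ackermann(1, 12))
          ackermann(1, 12) = ackermann(0, ackermann(1, 11))
          ackermann(1, 11) = ackermann(0, ackermann(1, 10))
          ackermann(1, 10) = ackermann(0, ackermann(1, 9))
          ackermann(1, 9) = ackermann(0, ackermann(1, 8))
          ackermann(1, 8) = ackermann(0, ackermann(1, 7))
          ackermann(1, 7) = ackermann(0, ackermann(1, 6))
          ackermann(1, 6) = ackermann(0, ackermann(1, 5))
          ackermann(1, 5) = ackermann(0, ackermann(1, 4))
          ackermann(1, 4) = ackermann(0, ackermann(1, 3))
          ackermann(1, 3) = ackermann(0, ackermann(1, 2))
          ackermann(1, 2) = ackermann(0, ackermann(1, 1))
          ackermann(1, 1) = ackermann(0, ackermann(1, 0))
          ackermann(1, 0) = ackermann(0, 1)
          ackermann(0, 1) = 2
            = ackermann(0, 2)
          ackermann(0, 2) = 3
... (trace truncated)
Result: ackermann(1, 21) = 23

23


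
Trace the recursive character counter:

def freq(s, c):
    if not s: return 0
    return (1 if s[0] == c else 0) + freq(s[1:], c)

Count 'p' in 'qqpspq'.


s[0]='q' != 'p' -> 0
s[0]='q' != 'p' -> 0
s[0]='p' == 'p' -> 1
s[0]='s' != 'p' -> 0
s[0]='p' == 'p' -> 1
s[0]='q' != 'p' -> 0
Sum: 0 + 0 + 1 + 0 + 1 + 0 = 2

2


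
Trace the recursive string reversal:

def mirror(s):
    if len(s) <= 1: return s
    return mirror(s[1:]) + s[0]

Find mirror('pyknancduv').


mirror('pyknancduv') = mirror('yknancduv') + 'p'
mirror('yknancduv') = mirror('knancduv') + 'y'
mirror('knancduv') = mirror('nancduv') + 'k'
mirror('nancduv') = mirror('ancduv') + 'n'
mirror('ancduv') = mirror('ncduv') + 'a'
mirror('ncduv') = mirror('cduv') + 'n'
mirror('cduv') = mirror('duv') + 'c'
mirror('duv') = mirror('uv') + 'd'
mirror('uv') = mirror('v') + 'u'
mirror('v') = 'v'  (base case)
Concatenating: 'v' + 'u' + 'd' + 'c' + 'n' + 'a' + 'n' + 'k' + 'y' + 'p' = 'vudcnankyp'

vudcnankyp


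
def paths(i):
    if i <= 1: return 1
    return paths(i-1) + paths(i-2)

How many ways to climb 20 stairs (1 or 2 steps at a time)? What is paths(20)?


Building up from base cases:
paths(0) = 1
paths(1) = 1
paths(2) = paths(1) + paths(0) = 1 + 1 = 2
paths(3) = paths(2) + paths(1) = 2 + 1 = 3
paths(4) = paths(3) + paths(2) = 3 + 2 = 5
paths(5) = paths(4) + paths(3) = 5 + 3 = 8
paths(6) = paths(5) + paths(4) = 8 + 5 = 13
paths(7) = paths(6) + paths(5) = 13 + 8 = 21
paths(8) = paths(7) + paths(6) = 21 + 13 = 34
paths(9) = paths(8) + paths(7) = 34 + 21 = 55
paths(10) = paths(9) + paths(8) = 55 + 34 = 89
paths(11) = paths(10) + paths(9) = 89 + 55 = 144
paths(12) = paths(11) + paths(10) = 144 + 89 = 233
paths(13) = paths(12) + paths(11) = 233 + 144 = 377
paths(14) = paths(13) + paths(12) = 377 + 233 = 610
paths(15) = paths(14) + paths(13) = 610 + 377 = 987
paths(16) = paths(15) + paths(14) = 987 + 610 = 1597
paths(17) = paths(16) + paths(15) = 1597 + 987 = 2584
paths(18) = paths(17) + paths(16) = 2584 + 1597 = 4181
paths(19) = paths(18) + paths(17) = 4181 + 2584 = 6765
paths(20) = paths(19) + paths(18) = 6765 + 4181 = 10946

10946


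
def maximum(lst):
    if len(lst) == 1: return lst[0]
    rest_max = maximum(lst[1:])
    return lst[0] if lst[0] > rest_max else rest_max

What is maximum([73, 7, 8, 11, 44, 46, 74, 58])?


maximum([73, 7, 8, 11, 44, 46, 74, 58]): compare 73 with maximum([7, 8, 11, 44, 46, 74, 58])
maximum([7, 8, 11, 44, 46, 74, 58]): compare 7 with maximum([8, 11, 44, 46, 74, 58])
maximum([8, 11, 44, 46, 74, 58]): compare 8 with maximum([11, 44, 46, 74, 58])
maximum([11, 44, 46, 74, 58]): compare 11 with maximum([44, 46, 74, 58])
maximum([44, 46, 74, 58]): compare 44 with maximum([46, 74, 58])
maximum([46, 74, 58]): compare 46 with maximum([74, 58])
maximum([74, 58]): compare 74 with maximum([58])
maximum([58]) = 58  (base case)
Compare 74 with 58 -> 74
Compare 46 with 74 -> 74
Compare 44 with 74 -> 74
Compare 11 with 74 -> 74
Compare 8 with 74 -> 74
Compare 7 with 74 -> 74
Compare 73 with 74 -> 74

74


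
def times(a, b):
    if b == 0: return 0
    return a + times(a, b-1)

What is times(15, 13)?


times(15, 13) = 15 + times(15, 12)
times(15, 12) = 15 + times(15, 11)
times(15, 11) = 15 + times(15, 10)
times(15, 10) = 15 + times(15, 9)
times(15, 9) = 15 + times(15, 8)
times(15, 8) = 15 + times(15, 7)
times(15, 7) = 15 + times(15, 6)
times(15, 6) = 15 + times(15, 5)
times(15, 5) = 15 + times(15, 4)
times(15, 4) = 15 + times(15, 3)
times(15, 3) = 15 + times(15, 2)
times(15, 2) = 15 + times(15, 1)
times(15, 1) = 15 + times(15, 0)
times(15, 0) = 0  (base case)
Total: 15 + 15 + 15 + 15 + 15 + 15 + 15 + 15 + 15 + 15 + 15 + 15 + 15 + 0 = 195

195


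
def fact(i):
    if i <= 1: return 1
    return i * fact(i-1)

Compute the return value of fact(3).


fact(3)
= 3 * fact(2)
= 3 * 2 * fact(1)
= 3 * 2 * 1
= 6

6


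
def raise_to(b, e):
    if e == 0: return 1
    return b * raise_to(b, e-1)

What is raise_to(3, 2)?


raise_to(3, 2)
= 3 * raise_to(3, 1)
= 3 * 3 * raise_to(3, 0)
= 3 * 3 * 1
= 9

9


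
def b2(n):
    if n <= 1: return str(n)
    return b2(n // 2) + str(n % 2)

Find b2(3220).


b2(3220) = b2(1610) + '0'
b2(1610) = b2(805) + '0'
b2(805) = b2(402) + '1'
b2(402) = b2(201) + '0'
b2(201) = b2(100) + '1'
b2(100) = b2(50) + '0'
b2(50) = b2(25) + '0'
b2(25) = b2(12) + '1'
b2(12) = b2(6) + '0'
b2(6) = b2(3) + '0'
b2(3) = b2(1) + '1'
b2(1) = '1'  (base case)
Concatenating: '1' + '1' + '0' + '0' + '1' + '0' + '0' + '1' + '0' + '1' + '0' + '0' = '110010010100'

110010010100


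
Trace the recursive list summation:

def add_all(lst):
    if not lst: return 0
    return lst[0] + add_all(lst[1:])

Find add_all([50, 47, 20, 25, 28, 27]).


add_all([50, 47, 20, 25, 28, 27]) = 50 + add_all([47, 20, 25, 28, 27])
add_all([47, 20, 25, 28, 27]) = 47 + add_all([20, 25, 28, 27])
add_all([20, 25, 28, 27]) = 20 + add_all([25, 28, 27])
add_all([25, 28, 27]) = 25 + add_all([28, 27])
add_all([28, 27]) = 28 + add_all([27])
add_all([27]) = 27 + add_all([])
add_all([]) = 0  (base case)
Total: 50 + 47 + 20 + 25 + 28 + 27 + 0 = 197

197


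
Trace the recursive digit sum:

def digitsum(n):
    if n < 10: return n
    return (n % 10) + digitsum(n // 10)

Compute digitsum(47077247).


digitsum(47077247) = 7 + digitsum(4707724)
digitsum(4707724) = 4 + digitsum(470772)
digitsum(470772) = 2 + digitsum(47077)
digitsum(47077) = 7 + digitsum(4707)
digitsum(4707) = 7 + digitsum(470)
digitsum(470) = 0 + digitsum(47)
digitsum(47) = 7 + digitsum(4)
digitsum(4) = 4  (base case)
Total: 7 + 4 + 2 + 7 + 7 + 0 + 7 + 4 = 38

38


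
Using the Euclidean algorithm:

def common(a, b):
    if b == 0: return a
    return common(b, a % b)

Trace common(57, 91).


common(57, 91) = common(91, 57)
common(91, 57) = common(57, 34)
common(57, 34) = common(34, 23)
common(34, 23) = common(23, 11)
common(23, 11) = common(11, 1)
common(11, 1) = common(1, 0)
common(1, 0) = 1  (base case)

1


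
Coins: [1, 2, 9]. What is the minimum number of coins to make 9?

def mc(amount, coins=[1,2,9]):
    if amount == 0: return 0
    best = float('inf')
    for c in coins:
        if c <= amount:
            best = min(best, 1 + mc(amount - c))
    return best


Building up with DP:
mc(0) = 0
mc(1) = min(1+mc(0)=1+0=1) = 1
mc(2) = min(1+mc(1)=1+1=2, 1+mc(0)=1+0=1) = 1
mc(3) = min(1+mc(2)=1+1=2, 1+mc(1)=1+1=2) = 2
mc(4) = min(1+mc(3)=1+2=3, 1+mc(2)=1+1=2) = 2
mc(5) = min(1+mc(4)=1+2=3, 1+mc(3)=1+2=3) = 3
mc(6) = min(1+mc(5)=1+3=4, 1+mc(4)=1+2=3) = 3
mc(7) = min(1+mc(6)=1+3=4, 1+mc(5)=1+3=4) = 4
mc(8) = min(1+mc(7)=1+4=5, 1+mc(6)=1+3=4) = 4
mc(9) = min(1+mc(8)=1+4=5, 1+mc(7)=1+4=5, 1+mc(0)=1+0=1) = 1

1


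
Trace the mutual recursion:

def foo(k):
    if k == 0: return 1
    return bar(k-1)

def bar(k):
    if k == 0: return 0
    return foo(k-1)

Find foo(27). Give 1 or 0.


foo(27) = bar(26)
bar(26) = foo(25)
foo(25) = bar(24)
bar(24) = foo(23)
foo(23) = bar(22)
bar(22) = foo(21)
foo(21) = bar(20)
bar(20) = foo(19)
foo(19) = bar(18)
bar(18) = foo(17)
foo(17) = bar(16)
bar(16) = foo(15)
foo(15) = bar(14)
bar(14) = foo(13)
foo(13) = bar(12)
bar(12) = foo(11)
foo(11) = bar(10)
bar(10) = foo(9)
foo(9) = bar(8)
bar(8) = foo(7)
foo(7) = bar(6)
bar(6) = foo(5)
foo(5) = bar(4)
bar(4) = foo(3)
foo(3) = bar(2)
bar(2) = foo(1)
foo(1) = bar(0)
bar(0) = 0  (base case)
Result: 0

0


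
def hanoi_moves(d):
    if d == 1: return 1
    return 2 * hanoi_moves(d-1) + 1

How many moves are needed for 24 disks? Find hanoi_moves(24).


hanoi_moves(24) = 2 * hanoi_moves(23) + 1
hanoi_moves(23) = 2 * hanoi_moves(22) + 1
hanoi_moves(22) = 2 * hanoi_moves(21) + 1
hanoi_moves(21) = 2 * hanoi_moves(20) + 1
hanoi_moves(20) = 2 * hanoi_moves(19) + 1
hanoi_moves(19) = 2 * hanoi_moves(18) + 1
hanoi_moves(18) = 2 * hanoi_moves(17) + 1
hanoi_moves(17) = 2 * hanoi_moves(16) + 1
hanoi_moves(16) = 2 * hanoi_moves(15) + 1
hanoi_moves(15) = 2 * hanoi_moves(14) + 1
hanoi_moves(14) = 2 * hanoi_moves(13) + 1
hanoi_moves(13) = 2 * hanoi_moves(12) + 1
hanoi_moves(12) = 2 * hanoi_moves(11) + 1
hanoi_moves(11) = 2 * hanoi_moves(10) + 1
hanoi_moves(10) = 2 * hanoi_moves(9) + 1
hanoi_moves(9) = 2 * hanoi_moves(8) + 1
hanoi_moves(8) = 2 * hanoi_moves(7) + 1
hanoi_moves(7) = 2 * hanoi_moves(6) + 1
hanoi_moves(6) = 2 * hanoi_moves(5) + 1
hanoi_moves(5) = 2 * hanoi_moves(4) + 1
hanoi_moves(4) = 2 * hanoi_moves(3) + 1
hanoi_moves(3) = 2 * hanoi_moves(2) + 1
hanoi_moves(2) = 2 * hanoi_moves(1) + 1
hanoi_moves(1) = 1  (base case)
hanoi_moves(2) = 2 * 1 + 1 = 3
hanoi_moves(3) = 2 * 3 + 1 = 7
hanoi_moves(4) = 2 * 7 + 1 = 15
hanoi_moves(5) = 2 * 15 + 1 = 31
hanoi_moves(6) = 2 * 31 + 1 = 63
hanoi_moves(7) = 2 * 63 + 1 = 127
hanoi_moves(8) = 2 * 127 + 1 = 255
hanoi_moves(9) = 2 * 255 + 1 = 511
hanoi_moves(10) = 2 * 511 + 1 = 1023
hanoi_moves(11) = 2 * 1023 + 1 = 2047
hanoi_moves(12) = 2 * 2047 + 1 = 4095
hanoi_moves(13) = 2 * 4095 + 1 = 8191
hanoi_moves(14) = 2 * 8191 + 1 = 16383
hanoi_moves(15) = 2 * 16383 + 1 = 32767
hanoi_moves(16) = 2 * 32767 + 1 = 65535
hanoi_moves(17) = 2 * 65535 + 1 = 131071
hanoi_moves(18) = 2 * 131071 + 1 = 262143
hanoi_moves(19) = 2 * 262143 + 1 = 524287
hanoi_moves(20) = 2 * 524287 + 1 = 1048575
hanoi_moves(21) = 2 * 1048575 + 1 = 2097151
hanoi_moves(22) = 2 * 2097151 + 1 = 4194303
hanoi_moves(23) = 2 * 4194303 + 1 = 8388607
hanoi_moves(24) = 2 * 8388607 + 1 = 16777215

16777215


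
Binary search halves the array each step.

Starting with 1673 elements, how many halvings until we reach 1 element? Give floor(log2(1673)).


1673 / 2 = 836
836 / 2 = 418
418 / 2 = 209
209 / 2 = 104
104 / 2 = 52
52 / 2 = 26
26 / 2 = 13
13 / 2 = 6
6 / 2 = 3
3 / 2 = 1
Reached 1 after 10 halvings

10


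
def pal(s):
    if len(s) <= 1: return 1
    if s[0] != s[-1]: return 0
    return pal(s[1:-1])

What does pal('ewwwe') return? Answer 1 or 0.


pal('ewwwe'): s[0]='e' == s[-1]='e' -> check pal('www')
pal('www'): s[0]='w' == s[-1]='w' -> check pal('w')
pal('w'): len <= 1 -> return 1  (base case)
Result: 1 (palindrome)

1


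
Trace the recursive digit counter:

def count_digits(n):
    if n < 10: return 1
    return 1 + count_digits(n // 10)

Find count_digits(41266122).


count_digits(41266122) = 1 + count_digits(4126612)
count_digits(4126612) = 1 + count_digits(412661)
count_digits(412661) = 1 + count_digits(41266)
count_digits(41266) = 1 + count_digits(4126)
count_digits(4126) = 1 + count_digits(412)
count_digits(412) = 1 + count_digits(41)
count_digits(41) = 1 + count_digits(4)
count_digits(4) = 1  (base case: 4 < 10)
Unwinding: 1 + 1 + 1 + 1 + 1 + 1 + 1 + 1 = 8

8


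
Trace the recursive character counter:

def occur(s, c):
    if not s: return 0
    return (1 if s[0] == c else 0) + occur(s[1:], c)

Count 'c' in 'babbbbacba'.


s[0]='b' != 'c' -> 0
s[0]='a' != 'c' -> 0
s[0]='b' != 'c' -> 0
s[0]='b' != 'c' -> 0
s[0]='b' != 'c' -> 0
s[0]='b' != 'c' -> 0
s[0]='a' != 'c' -> 0
s[0]='c' == 'c' -> 1
s[0]='b' != 'c' -> 0
s[0]='a' != 'c' -> 0
Sum: 0 + 0 + 0 + 0 + 0 + 0 + 0 + 1 + 0 + 0 = 1

1


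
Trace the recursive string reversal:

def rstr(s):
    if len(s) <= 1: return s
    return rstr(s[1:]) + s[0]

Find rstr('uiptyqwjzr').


rstr('uiptyqwjzr') = rstr('iptyqwjzr') + 'u'
rstr('iptyqwjzr') = rstr('ptyqwjzr') + 'i'
rstr('ptyqwjzr') = rstr('tyqwjzr') + 'p'
rstr('tyqwjzr') = rstr('yqwjzr') + 't'
rstr('yqwjzr') = rstr('qwjzr') + 'y'
rstr('qwjzr') = rstr('wjzr') + 'q'
rstr('wjzr') = rstr('jzr') + 'w'
rstr('jzr') = rstr('zr') + 'j'
rstr('zr') = rstr('r') + 'z'
rstr('r') = 'r'  (base case)
Concatenating: 'r' + 'z' + 'j' + 'w' + 'q' + 'y' + 't' + 'p' + 'i' + 'u' = 'rzjwqytpiu'

rzjwqytpiu


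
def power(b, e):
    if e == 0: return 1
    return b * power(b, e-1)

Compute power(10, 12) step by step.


power(10, 12)
= 10 * power(10, 11)
= 10 * 10 * power(10, 10)
= 10 * 10 * 10 * power(10, 9)
= 10 * 10 * 10 * 10 * power(10, 8)
= 10 * 10 * 10 * 10 * 10 * power(10, 7)
= 10 * 10 * 10 * 10 * 10 * 10 * power(10, 6)
= 10 * 10 * 10 * 10 * 10 * 10 * 10 * power(10, 5)
= 10 * 10 * 10 * 10 * 10 * 10 * 10 * 10 * power(10, 4)
= 10 * 10 * 10 * 10 * 10 * 10 * 10 * 10 * 10 * power(10, 3)
= 10 * 10 * 10 * 10 * 10 * 10 * 10 * 10 * 10 * 10 * power(10, 2)
= 10 * 10 * 10 * 10 * 10 * 10 * 10 * 10 * 10 * 10 * 10 * power(10, 1)
= 10 * 10 * 10 * 10 * 10 * 10 * 10 * 10 * 10 * 10 * 10 * 10 * power(10, 0)
= 10 * 10 * 10 * 10 * 10 * 10 * 10 * 10 * 10 * 10 * 10 * 10 * 1
= 1000000000000

1000000000000


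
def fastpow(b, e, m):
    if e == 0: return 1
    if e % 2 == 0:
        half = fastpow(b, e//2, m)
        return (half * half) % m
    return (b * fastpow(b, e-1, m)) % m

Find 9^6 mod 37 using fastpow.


fastpow(9, 6, 37): e is even, compute fastpow(9, 3, 37)
  fastpow(9, 3, 37): e is odd, compute fastpow(9, 2, 37)
    fastpow(9, 2, 37): e is even, compute fastpow(9, 1, 37)
      fastpow(9, 1, 37): e is odd, compute fastpow(9, 0, 37)
        fastpow(9, 0, 37) = 1
      (9 * 1) % 37 = 9
    half=9, (9*9) % 37 = 7
  (9 * 7) % 37 = 26
half=26, (26*26) % 37 = 10

10


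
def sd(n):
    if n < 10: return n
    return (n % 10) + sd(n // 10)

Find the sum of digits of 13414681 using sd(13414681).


sd(13414681) = 1 + sd(1341468)
sd(1341468) = 8 + sd(134146)
sd(134146) = 6 + sd(13414)
sd(13414) = 4 + sd(1341)
sd(1341) = 1 + sd(134)
sd(134) = 4 + sd(13)
sd(13) = 3 + sd(1)
sd(1) = 1  (base case)
Total: 1 + 8 + 6 + 4 + 1 + 4 + 3 + 1 = 28

28


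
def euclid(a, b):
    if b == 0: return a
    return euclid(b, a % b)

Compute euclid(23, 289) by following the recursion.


euclid(23, 289) = euclid(289, 23)
euclid(289, 23) = euclid(23, 13)
euclid(23, 13) = euclid(13, 10)
euclid(13, 10) = euclid(10, 3)
euclid(10, 3) = euclid(3, 1)
euclid(3, 1) = euclid(1, 0)
euclid(1, 0) = 1  (base case)

1


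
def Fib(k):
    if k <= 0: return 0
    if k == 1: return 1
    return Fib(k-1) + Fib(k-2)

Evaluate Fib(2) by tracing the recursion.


Computing Fib(2) bottom-up:
Fib(0) = 0
Fib(1) = 1
Fib(2) = Fib(1) + Fib(0) = 1 + 0 = 1

1


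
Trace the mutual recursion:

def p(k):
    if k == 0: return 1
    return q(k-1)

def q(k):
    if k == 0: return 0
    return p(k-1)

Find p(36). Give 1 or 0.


p(36) = q(35)
q(35) = p(34)
p(34) = q(33)
q(33) = p(32)
p(32) = q(31)
q(31) = p(30)
p(30) = q(29)
q(29) = p(28)
p(28) = q(27)
q(27) = p(26)
p(26) = q(25)
q(25) = p(24)
p(24) = q(23)
q(23) = p(22)
p(22) = q(21)
q(21) = p(20)
p(20) = q(19)
q(19) = p(18)
p(18) = q(17)
q(17) = p(16)
p(16) = q(15)
q(15) = p(14)
p(14) = q(13)
q(13) = p(12)
p(12) = q(11)
q(11) = p(10)
p(10) = q(9)
q(9) = p(8)
p(8) = q(7)
q(7) = p(6)
p(6) = q(5)
q(5) = p(4)
p(4) = q(3)
q(3) = p(2)
p(2) = q(1)
q(1) = p(0)
p(0) = 1  (base case)
Result: 1

1


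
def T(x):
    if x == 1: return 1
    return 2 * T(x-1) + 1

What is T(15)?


T(15) = 2 * T(14) + 1
T(14) = 2 * T(13) + 1
T(13) = 2 * T(12) + 1
T(12) = 2 * T(11) + 1
T(11) = 2 * T(10) + 1
T(10) = 2 * T(9) + 1
T(9) = 2 * T(8) + 1
T(8) = 2 * T(7) + 1
T(7) = 2 * T(6) + 1
T(6) = 2 * T(5) + 1
T(5) = 2 * T(4) + 1
T(4) = 2 * T(3) + 1
T(3) = 2 * T(2) + 1
T(2) = 2 * T(1) + 1
T(1) = 1  (base case)
T(2) = 2 * 1 + 1 = 3
T(3) = 2 * 3 + 1 = 7
T(4) = 2 * 7 + 1 = 15
T(5) = 2 * 15 + 1 = 31
T(6) = 2 * 31 + 1 = 63
T(7) = 2 * 63 + 1 = 127
T(8) = 2 * 127 + 1 = 255
T(9) = 2 * 255 + 1 = 511
T(10) = 2 * 511 + 1 = 1023
T(11) = 2 * 1023 + 1 = 2047
T(12) = 2 * 2047 + 1 = 4095
T(13) = 2 * 4095 + 1 = 8191
T(14) = 2 * 8191 + 1 = 16383
T(15) = 2 * 16383 + 1 = 32767

32767


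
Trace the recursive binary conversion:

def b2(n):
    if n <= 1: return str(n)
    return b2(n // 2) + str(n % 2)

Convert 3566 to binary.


b2(3566) = b2(1783) + '0'
b2(1783) = b2(891) + '1'
b2(891) = b2(445) + '1'
b2(445) = b2(222) + '1'
b2(222) = b2(111) + '0'
b2(111) = b2(55) + '1'
b2(55) = b2(27) + '1'
b2(27) = b2(13) + '1'
b2(13) = b2(6) + '1'
b2(6) = b2(3) + '0'
b2(3) = b2(1) + '1'
b2(1) = '1'  (base case)
Concatenating: '1' + '1' + '0' + '1' + '1' + '1' + '1' + '0' + '1' + '1' + '1' + '0' = '110111101110'

110111101110


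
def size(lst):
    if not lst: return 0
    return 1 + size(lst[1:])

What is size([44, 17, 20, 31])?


size([44, 17, 20, 31]) = 1 + size([17, 20, 31])
size([17, 20, 31]) = 1 + size([20, 31])
size([20, 31]) = 1 + size([31])
size([31]) = 1 + size([])
size([]) = 0  (base case)
Unwinding: 1 + 1 + 1 + 1 + 0 = 4

4


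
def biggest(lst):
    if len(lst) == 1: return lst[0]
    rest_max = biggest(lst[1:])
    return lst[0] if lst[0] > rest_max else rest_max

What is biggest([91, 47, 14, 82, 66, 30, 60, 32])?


biggest([91, 47, 14, 82, 66, 30, 60, 32]): compare 91 with biggest([47, 14, 82, 66, 30, 60, 32])
biggest([47, 14, 82, 66, 30, 60, 32]): compare 47 with biggest([14, 82, 66, 30, 60, 32])
biggest([14, 82, 66, 30, 60, 32]): compare 14 with biggest([82, 66, 30, 60, 32])
biggest([82, 66, 30, 60, 32]): compare 82 with biggest([66, 30, 60, 32])
biggest([66, 30, 60, 32]): compare 66 with biggest([30, 60, 32])
biggest([30, 60, 32]): compare 30 with biggest([60, 32])
biggest([60, 32]): compare 60 with biggest([32])
biggest([32]) = 32  (base case)
Compare 60 with 32 -> 60
Compare 30 with 60 -> 60
Compare 66 with 60 -> 66
Compare 82 with 66 -> 82
Compare 14 with 82 -> 82
Compare 47 with 82 -> 82
Compare 91 with 82 -> 91

91


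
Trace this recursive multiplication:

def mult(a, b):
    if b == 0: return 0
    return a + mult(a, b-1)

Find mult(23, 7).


mult(23, 7) = 23 + mult(23, 6)
mult(23, 6) = 23 + mult(23, 5)
mult(23, 5) = 23 + mult(23, 4)
mult(23, 4) = 23 + mult(23, 3)
mult(23, 3) = 23 + mult(23, 2)
mult(23, 2) = 23 + mult(23, 1)
mult(23, 1) = 23 + mult(23, 0)
mult(23, 0) = 0  (base case)
Total: 23 + 23 + 23 + 23 + 23 + 23 + 23 + 0 = 161

161


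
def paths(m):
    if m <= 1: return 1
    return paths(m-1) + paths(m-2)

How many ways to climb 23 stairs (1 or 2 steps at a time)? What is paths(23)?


Building up from base cases:
paths(0) = 1
paths(1) = 1
paths(2) = paths(1) + paths(0) = 1 + 1 = 2
paths(3) = paths(2) + paths(1) = 2 + 1 = 3
paths(4) = paths(3) + paths(2) = 3 + 2 = 5
paths(5) = paths(4) + paths(3) = 5 + 3 = 8
paths(6) = paths(5) + paths(4) = 8 + 5 = 13
paths(7) = paths(6) + paths(5) = 13 + 8 = 21
paths(8) = paths(7) + paths(6) = 21 + 13 = 34
paths(9) = paths(8) + paths(7) = 34 + 21 = 55
paths(10) = paths(9) + paths(8) = 55 + 34 = 89
paths(11) = paths(10) + paths(9) = 89 + 55 = 144
paths(12) = paths(11) + paths(10) = 144 + 89 = 233
paths(13) = paths(12) + paths(11) = 233 + 144 = 377
paths(14) = paths(13) + paths(12) = 377 + 233 = 610
paths(15) = paths(14) + paths(13) = 610 + 377 = 987
paths(16) = paths(15) + paths(14) = 987 + 610 = 1597
paths(17) = paths(16) + paths(15) = 1597 + 987 = 2584
paths(18) = paths(17) + paths(16) = 2584 + 1597 = 4181
paths(19) = paths(18) + paths(17) = 4181 + 2584 = 6765
paths(20) = paths(19) + paths(18) = 6765 + 4181 = 10946
paths(21) = paths(20) + paths(19) = 10946 + 6765 = 17711
paths(22) = paths(21) + paths(20) = 17711 + 10946 = 28657
paths(23) = paths(22) + paths(21) = 28657 + 17711 = 46368

46368


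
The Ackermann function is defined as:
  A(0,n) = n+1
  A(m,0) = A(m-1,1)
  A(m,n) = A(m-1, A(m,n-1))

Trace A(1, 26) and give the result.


A(1, 26) = A(0, A(1, 25))
  A(1, 25) = A(0, A(1, 24))
    A(1, 24) = A(0, A(1, 23))
      A(1, 23) = A(0, A(1, 22))
        A(1, 22) = A(0, A(1, 21))
          A(1, 21) = A(0, A(1, 20))
          A(1, 20) = A(0, A(1, 19))
          A(1, 19) = A(0, A(1, 18))
          A(1, 18) = A(0, A(1, 17))
          A(1, 17) = A(0, A(1, 16))
          A(1, 16) = A(0, A(1, 15))
          A(1, 15) = A(0, A(1, 14))
          A(1, 14) = A(0, A(1, 13))
          A(1, 13) = A(0, A(1, 12))
          A(1, 12) = A(0, A(1, 11))
          A(1, 11) = A(0, A(1, 10))
          A(1, 10) = A(0, A(1, 9))
          A(1, 9) = A(0, A(1, 8))
          A(1, 8) = A(0, A(1, 7))
          A(1, 7) = A(0, A(1, 6))
          A(1, 6) = A(0, A(1, 5))
          A(1, 5) = A(0, A(1, 4))
          A(1, 4) = A(0, A(1, 3))
          A(1, 3) = A(0, A(1, 2))
          A(1, 2) = A(0, A(1, 1))
... (trace truncated)
Result: A(1, 26) = 28

28
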